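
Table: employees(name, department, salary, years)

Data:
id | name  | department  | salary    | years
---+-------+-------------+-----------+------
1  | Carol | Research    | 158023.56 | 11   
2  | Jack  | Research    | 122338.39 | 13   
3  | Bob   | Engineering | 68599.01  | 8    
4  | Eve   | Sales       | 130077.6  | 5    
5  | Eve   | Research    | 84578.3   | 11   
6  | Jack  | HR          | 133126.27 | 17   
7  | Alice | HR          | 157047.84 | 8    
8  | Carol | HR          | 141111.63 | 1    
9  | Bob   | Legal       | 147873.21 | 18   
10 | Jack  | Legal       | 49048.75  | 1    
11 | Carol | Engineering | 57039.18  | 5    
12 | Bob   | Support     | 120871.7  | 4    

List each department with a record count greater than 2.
SELECT department, COUNT(*) as cnt
FROM employees
GROUP BY department
HAVING COUNT(*) > 2

Result:
  HR: 3
  Research: 3

Note: HAVING filters groups after aggregation, WHERE filters rows before.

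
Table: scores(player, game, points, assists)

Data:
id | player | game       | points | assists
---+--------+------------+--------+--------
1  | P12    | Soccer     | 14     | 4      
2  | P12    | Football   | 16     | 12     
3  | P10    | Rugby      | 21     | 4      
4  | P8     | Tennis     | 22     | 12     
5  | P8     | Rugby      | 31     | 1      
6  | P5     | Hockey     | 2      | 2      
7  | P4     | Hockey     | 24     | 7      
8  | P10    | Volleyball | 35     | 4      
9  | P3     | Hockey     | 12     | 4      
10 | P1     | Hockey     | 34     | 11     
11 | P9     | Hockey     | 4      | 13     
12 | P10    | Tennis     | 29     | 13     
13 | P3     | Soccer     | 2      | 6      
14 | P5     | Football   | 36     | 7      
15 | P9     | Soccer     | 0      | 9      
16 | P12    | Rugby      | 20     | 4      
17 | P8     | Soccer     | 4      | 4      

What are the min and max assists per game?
SELECT game, MIN(assists), MAX(assists)
FROM scores
GROUP BY game

Result:
  Football: min=7, max=12
  Hockey: min=2, max=13
  Rugby: min=1, max=4
  Soccer: min=4, max=9
  Tennis: min=12, max=13
  Volleyball: min=4, max=4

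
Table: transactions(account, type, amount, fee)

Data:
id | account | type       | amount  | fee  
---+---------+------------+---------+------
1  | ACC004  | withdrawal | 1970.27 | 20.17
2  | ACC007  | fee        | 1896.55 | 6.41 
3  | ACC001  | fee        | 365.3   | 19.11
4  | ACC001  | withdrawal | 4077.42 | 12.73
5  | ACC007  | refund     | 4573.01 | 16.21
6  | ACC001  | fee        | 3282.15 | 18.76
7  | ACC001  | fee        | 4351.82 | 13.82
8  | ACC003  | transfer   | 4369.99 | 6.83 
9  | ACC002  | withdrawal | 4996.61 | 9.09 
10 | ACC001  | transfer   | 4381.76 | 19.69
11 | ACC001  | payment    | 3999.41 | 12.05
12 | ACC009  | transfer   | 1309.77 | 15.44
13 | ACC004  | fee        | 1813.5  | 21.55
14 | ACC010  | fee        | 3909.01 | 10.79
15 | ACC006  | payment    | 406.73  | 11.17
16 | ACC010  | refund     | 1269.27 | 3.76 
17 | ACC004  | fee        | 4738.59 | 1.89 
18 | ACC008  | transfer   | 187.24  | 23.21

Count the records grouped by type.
SELECT type, COUNT(*) as count
FROM transactions
GROUP BY type

Result:
  fee: 7
  payment: 2
  refund: 2
  transfer: 4
  withdrawal: 3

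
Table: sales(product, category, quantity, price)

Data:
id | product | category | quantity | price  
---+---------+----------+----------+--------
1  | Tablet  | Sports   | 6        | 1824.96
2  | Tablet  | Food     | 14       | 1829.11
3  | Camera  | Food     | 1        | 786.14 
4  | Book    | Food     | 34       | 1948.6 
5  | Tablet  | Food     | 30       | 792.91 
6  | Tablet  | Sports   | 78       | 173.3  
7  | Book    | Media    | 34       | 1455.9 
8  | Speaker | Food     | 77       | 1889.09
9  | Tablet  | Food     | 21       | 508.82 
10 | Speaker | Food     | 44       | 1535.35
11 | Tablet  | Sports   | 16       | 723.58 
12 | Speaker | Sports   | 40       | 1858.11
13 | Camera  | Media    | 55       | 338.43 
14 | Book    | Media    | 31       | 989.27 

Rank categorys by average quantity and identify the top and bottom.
SELECT category, AVG(quantity)
FROM sales
GROUP BY category
ORDER BY AVG(quantity)

All groups:
  Food: 31.57
  Sports: 35.00
  Media: 40.00

Highest: Media (40.00)
Lowest: Food (31.57)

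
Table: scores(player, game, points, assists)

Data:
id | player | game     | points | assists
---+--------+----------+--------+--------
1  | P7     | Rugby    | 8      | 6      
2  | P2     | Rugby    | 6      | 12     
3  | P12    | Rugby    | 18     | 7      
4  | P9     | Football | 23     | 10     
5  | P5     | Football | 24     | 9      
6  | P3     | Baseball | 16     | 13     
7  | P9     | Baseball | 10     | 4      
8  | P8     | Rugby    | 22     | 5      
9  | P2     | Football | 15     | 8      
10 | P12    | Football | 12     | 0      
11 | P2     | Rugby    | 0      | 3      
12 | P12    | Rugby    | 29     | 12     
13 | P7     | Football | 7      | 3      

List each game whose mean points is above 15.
SELECT game, AVG(points)
FROM scores
GROUP BY game
HAVING AVG(points) > 15

Result:
  Football: avg=16.20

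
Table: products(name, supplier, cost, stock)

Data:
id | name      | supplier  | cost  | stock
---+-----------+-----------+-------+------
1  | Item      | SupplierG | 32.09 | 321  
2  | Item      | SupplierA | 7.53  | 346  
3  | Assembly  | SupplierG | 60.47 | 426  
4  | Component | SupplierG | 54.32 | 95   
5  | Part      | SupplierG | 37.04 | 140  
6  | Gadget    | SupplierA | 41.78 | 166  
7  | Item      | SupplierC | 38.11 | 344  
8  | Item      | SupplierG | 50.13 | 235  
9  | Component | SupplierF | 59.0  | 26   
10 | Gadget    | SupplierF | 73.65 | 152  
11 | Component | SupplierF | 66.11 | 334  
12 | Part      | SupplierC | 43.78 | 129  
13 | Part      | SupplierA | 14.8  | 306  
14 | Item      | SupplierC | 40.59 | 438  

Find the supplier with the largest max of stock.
SELECT supplier, MAX(stock) as val
FROM products
GROUP BY supplier
ORDER BY val DESC
LIMIT 1

Result: SupplierC with max(stock) = 438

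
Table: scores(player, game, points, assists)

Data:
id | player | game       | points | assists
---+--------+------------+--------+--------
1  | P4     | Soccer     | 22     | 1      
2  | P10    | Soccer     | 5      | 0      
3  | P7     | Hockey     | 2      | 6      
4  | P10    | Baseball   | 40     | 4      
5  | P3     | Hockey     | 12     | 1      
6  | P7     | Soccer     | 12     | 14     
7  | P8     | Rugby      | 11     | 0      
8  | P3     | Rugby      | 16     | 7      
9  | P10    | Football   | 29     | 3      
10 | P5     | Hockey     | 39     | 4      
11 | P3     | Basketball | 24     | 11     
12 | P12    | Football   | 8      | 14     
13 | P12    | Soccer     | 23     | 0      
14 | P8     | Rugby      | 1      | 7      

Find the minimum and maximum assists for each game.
SELECT game, MIN(assists), MAX(assists)
FROM scores
GROUP BY game

Result:
  Baseball: min=4, max=4
  Basketball: min=11, max=11
  Football: min=3, max=14
  Hockey: min=1, max=6
  Rugby: min=0, max=7
  Soccer: min=0, max=14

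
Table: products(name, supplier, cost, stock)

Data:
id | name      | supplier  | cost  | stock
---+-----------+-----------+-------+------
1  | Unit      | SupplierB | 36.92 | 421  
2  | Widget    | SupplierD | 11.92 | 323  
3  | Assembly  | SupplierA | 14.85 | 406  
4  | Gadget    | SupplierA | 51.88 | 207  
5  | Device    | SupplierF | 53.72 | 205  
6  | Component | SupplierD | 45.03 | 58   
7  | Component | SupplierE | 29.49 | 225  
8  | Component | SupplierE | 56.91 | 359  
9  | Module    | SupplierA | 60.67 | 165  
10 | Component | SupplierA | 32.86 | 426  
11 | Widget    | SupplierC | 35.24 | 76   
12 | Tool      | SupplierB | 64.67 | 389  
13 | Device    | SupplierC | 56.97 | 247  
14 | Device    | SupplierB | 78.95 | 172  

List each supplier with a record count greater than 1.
SELECT supplier, COUNT(*) as cnt
FROM products
GROUP BY supplier
HAVING COUNT(*) > 1

Result:
  SupplierA: 4
  SupplierB: 3
  SupplierC: 2
  SupplierD: 2
  SupplierE: 2

Note: HAVING filters groups after aggregation, WHERE filters rows before.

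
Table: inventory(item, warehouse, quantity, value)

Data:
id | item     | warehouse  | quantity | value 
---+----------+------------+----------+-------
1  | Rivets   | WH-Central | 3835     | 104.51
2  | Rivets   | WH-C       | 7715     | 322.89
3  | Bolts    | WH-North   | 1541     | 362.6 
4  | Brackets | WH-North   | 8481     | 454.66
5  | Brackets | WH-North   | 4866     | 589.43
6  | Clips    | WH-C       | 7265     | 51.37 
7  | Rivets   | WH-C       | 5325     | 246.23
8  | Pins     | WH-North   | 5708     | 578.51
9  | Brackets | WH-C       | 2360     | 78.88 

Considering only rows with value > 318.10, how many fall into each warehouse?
SELECT warehouse, COUNT(*)
FROM inventory
WHERE value > 318.10
GROUP BY warehouse

Note: WHERE filters rows before grouping.

Result:
  WH-C: 1
  WH-North: 4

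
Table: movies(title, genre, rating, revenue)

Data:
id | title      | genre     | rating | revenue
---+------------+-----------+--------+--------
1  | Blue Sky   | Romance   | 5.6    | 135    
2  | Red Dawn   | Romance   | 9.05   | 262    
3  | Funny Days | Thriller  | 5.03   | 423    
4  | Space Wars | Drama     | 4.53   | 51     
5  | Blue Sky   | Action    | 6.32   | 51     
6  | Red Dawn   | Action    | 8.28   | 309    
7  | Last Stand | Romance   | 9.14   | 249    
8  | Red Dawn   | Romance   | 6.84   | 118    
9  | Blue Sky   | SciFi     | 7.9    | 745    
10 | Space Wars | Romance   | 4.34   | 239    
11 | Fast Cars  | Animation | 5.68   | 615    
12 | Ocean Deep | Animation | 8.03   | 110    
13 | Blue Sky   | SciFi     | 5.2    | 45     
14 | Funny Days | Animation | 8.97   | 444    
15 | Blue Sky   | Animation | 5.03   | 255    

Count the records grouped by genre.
SELECT genre, COUNT(*) as count
FROM movies
GROUP BY genre

Result:
  Action: 2
  Animation: 4
  Drama: 1
  Romance: 5
  SciFi: 2
  Thriller: 1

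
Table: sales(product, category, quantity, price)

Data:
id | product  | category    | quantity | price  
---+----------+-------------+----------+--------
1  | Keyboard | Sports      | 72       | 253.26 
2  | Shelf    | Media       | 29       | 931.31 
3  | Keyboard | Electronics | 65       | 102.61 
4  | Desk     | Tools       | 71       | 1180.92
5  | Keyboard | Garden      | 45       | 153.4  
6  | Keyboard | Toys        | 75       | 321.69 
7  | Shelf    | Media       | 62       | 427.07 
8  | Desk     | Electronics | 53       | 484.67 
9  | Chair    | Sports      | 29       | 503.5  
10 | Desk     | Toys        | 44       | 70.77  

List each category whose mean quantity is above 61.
SELECT category, AVG(quantity)
FROM sales
GROUP BY category
HAVING AVG(quantity) > 61

Result:
  Tools: avg=71.00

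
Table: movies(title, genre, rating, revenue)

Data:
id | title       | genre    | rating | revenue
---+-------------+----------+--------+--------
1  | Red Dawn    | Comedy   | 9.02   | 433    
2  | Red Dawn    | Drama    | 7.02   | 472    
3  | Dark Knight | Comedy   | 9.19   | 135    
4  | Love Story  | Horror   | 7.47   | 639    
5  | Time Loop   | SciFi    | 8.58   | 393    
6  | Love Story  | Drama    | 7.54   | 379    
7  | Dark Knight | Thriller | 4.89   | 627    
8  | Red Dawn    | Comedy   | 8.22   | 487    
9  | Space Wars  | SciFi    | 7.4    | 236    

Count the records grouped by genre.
SELECT genre, COUNT(*) as count
FROM movies
GROUP BY genre

Result:
  Comedy: 3
  Drama: 2
  Horror: 1
  SciFi: 2
  Thriller: 1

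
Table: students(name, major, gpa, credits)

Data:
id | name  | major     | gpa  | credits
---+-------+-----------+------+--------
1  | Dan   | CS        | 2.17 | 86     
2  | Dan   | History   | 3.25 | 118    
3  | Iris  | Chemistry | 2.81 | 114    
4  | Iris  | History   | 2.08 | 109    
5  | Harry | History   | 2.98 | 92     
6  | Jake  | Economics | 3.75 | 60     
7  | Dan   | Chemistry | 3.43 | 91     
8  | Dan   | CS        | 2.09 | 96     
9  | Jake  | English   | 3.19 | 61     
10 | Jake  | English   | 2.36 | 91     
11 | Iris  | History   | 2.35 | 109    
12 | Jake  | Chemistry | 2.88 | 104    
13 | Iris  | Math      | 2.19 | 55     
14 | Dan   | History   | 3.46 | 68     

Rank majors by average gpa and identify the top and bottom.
SELECT major, AVG(gpa)
FROM students
GROUP BY major
ORDER BY AVG(gpa)

All groups:
  CS: 2.13
  Math: 2.19
  English: 2.78
  History: 2.82
  Chemistry: 3.04
  Economics: 3.75

Highest: Economics (3.75)
Lowest: CS (2.13)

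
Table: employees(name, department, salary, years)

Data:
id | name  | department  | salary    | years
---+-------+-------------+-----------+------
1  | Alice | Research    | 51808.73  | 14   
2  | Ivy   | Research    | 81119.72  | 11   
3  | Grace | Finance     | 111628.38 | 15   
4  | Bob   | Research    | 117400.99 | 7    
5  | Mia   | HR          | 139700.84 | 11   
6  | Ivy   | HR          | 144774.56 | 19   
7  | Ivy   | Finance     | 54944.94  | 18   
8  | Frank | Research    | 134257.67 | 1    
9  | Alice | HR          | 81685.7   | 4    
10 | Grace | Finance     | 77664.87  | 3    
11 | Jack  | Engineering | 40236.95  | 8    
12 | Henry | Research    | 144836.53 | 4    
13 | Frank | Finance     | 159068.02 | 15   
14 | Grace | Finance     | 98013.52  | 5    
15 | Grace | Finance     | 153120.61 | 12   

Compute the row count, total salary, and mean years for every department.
SELECT department,
       COUNT(*) as cnt,
       SUM(salary) as total_salary,
       AVG(years) as avg_years
FROM employees
GROUP BY department

Result:
  Engineering: 1 records, 40236.95 total salary, 8.00 avg years
  Finance: 6 records, 654440.34 total salary, 11.33 avg years
  HR: 3 records, 366161.10 total salary, 11.33 avg years
  Research: 5 records, 529423.64 total salary, 7.40 avg years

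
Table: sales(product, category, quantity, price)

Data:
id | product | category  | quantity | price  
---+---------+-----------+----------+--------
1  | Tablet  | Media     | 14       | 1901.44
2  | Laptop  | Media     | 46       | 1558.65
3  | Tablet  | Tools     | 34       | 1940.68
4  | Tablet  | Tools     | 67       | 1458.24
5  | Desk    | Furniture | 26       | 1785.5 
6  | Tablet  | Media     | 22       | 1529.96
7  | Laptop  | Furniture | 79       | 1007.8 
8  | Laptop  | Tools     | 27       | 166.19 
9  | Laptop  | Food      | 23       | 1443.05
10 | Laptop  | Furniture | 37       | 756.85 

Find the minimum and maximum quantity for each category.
SELECT category, MIN(quantity), MAX(quantity)
FROM sales
GROUP BY category

Result:
  Food: min=23, max=23
  Furniture: min=26, max=79
  Media: min=14, max=46
  Tools: min=27, max=67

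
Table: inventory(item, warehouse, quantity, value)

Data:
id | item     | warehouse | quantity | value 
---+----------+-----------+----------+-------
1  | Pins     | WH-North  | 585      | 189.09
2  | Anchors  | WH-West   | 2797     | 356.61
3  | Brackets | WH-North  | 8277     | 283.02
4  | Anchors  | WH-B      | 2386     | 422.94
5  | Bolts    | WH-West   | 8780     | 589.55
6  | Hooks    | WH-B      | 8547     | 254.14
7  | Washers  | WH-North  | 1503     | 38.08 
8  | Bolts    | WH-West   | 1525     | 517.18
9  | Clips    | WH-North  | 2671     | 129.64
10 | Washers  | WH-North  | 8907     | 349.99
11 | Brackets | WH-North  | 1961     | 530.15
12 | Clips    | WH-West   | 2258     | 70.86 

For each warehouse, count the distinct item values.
SELECT warehouse, COUNT(DISTINCT item)
FROM inventory
GROUP BY warehouse

Result:
  WH-B: 2 distinct
  WH-North: 4 distinct
  WH-West: 3 distinct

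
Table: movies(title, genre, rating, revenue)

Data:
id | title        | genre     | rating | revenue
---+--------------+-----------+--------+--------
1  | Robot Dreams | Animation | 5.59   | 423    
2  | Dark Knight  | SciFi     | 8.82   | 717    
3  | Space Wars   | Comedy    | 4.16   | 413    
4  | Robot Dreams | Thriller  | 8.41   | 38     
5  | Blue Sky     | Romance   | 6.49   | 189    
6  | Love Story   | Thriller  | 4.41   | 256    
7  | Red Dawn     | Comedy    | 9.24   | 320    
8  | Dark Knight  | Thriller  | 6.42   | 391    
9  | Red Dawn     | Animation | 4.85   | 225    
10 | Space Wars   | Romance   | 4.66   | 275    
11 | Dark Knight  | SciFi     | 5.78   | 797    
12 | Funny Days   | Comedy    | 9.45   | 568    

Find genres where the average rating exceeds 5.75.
SELECT genre, AVG(rating)
FROM movies
GROUP BY genre
HAVING AVG(rating) > 5.75

Result:
  Comedy: avg=7.62
  SciFi: avg=7.30
  Thriller: avg=6.41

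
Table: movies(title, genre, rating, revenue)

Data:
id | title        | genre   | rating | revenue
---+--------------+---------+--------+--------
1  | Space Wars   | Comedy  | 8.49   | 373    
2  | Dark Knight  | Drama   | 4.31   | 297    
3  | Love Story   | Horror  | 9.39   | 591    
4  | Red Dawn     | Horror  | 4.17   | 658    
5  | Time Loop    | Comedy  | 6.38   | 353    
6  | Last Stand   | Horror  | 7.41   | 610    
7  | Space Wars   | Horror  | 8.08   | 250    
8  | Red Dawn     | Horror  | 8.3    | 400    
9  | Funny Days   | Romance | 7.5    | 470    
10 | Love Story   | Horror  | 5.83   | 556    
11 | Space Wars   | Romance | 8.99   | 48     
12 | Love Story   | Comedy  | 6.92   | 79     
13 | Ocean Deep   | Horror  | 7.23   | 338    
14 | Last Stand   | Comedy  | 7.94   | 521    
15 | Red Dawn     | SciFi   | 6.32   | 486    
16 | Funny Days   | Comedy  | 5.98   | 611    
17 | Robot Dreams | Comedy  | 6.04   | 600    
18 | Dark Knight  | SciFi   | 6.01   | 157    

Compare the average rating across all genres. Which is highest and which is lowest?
SELECT genre, AVG(rating)
FROM movies
GROUP BY genre
ORDER BY AVG(rating)

All groups:
  Drama: 4.31
  SciFi: 6.17
  Comedy: 6.96
  Horror: 7.20
  Romance: 8.25

Highest: Romance (8.25)
Lowest: Drama (4.31)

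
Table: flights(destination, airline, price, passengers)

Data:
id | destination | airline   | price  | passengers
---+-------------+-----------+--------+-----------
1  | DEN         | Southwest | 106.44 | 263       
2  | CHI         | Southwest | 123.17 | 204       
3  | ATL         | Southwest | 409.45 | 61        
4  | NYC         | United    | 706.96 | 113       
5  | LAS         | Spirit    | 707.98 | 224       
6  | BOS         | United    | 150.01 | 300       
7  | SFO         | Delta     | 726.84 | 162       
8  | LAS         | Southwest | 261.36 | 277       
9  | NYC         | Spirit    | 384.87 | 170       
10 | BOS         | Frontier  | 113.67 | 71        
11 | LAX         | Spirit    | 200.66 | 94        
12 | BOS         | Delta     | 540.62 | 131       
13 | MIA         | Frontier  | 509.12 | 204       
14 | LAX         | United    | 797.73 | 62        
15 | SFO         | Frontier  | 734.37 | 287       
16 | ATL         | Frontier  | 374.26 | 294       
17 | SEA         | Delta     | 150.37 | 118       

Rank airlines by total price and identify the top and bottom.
SELECT airline, SUM(price)
FROM flights
GROUP BY airline
ORDER BY SUM(price)

All groups:
  Southwest: 900.42
  Spirit: 1293.51
  Delta: 1417.83
  United: 1654.70
  Frontier: 1731.42

Highest: Frontier (1731.42)
Lowest: Southwest (900.42)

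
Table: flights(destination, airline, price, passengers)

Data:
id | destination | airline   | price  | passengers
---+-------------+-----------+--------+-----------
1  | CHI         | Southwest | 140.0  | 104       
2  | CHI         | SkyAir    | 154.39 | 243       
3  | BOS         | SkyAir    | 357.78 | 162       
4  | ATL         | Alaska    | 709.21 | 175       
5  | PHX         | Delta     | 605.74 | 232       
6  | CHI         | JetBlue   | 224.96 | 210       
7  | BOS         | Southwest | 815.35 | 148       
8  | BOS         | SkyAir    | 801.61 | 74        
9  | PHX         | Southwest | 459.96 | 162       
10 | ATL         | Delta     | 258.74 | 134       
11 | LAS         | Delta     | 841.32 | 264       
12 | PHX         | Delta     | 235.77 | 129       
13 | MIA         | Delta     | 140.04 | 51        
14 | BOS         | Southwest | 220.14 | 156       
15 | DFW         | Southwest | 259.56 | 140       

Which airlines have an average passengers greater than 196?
SELECT airline, AVG(passengers)
FROM flights
GROUP BY airline
HAVING AVG(passengers) > 196

Result:
  JetBlue: avg=210.00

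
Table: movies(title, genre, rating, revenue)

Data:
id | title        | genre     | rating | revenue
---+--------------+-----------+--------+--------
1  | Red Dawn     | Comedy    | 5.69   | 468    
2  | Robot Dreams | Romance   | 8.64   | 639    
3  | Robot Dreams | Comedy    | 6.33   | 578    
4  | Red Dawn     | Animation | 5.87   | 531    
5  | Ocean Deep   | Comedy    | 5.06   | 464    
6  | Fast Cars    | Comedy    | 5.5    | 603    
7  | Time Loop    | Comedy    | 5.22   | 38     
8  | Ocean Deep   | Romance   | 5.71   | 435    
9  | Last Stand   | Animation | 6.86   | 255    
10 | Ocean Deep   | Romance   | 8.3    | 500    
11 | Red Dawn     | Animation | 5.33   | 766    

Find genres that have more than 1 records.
SELECT genre, COUNT(*) as cnt
FROM movies
GROUP BY genre
HAVING COUNT(*) > 1

Result:
  Animation: 3
  Comedy: 5
  Romance: 3

Note: HAVING filters groups after aggregation, WHERE filters rows before.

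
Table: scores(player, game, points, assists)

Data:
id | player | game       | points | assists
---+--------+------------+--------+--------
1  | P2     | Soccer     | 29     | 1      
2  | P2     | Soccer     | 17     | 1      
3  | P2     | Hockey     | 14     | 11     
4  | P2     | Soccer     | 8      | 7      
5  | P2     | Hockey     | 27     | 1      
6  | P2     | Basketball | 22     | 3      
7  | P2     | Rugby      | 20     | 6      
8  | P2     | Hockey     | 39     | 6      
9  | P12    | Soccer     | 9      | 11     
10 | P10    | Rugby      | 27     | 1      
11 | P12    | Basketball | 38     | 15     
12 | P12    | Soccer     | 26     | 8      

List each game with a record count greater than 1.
SELECT game, COUNT(*) as cnt
FROM scores
GROUP BY game
HAVING COUNT(*) > 1

Result:
  Basketball: 2
  Hockey: 3
  Rugby: 2
  Soccer: 5

Note: HAVING filters groups after aggregation, WHERE filters rows before.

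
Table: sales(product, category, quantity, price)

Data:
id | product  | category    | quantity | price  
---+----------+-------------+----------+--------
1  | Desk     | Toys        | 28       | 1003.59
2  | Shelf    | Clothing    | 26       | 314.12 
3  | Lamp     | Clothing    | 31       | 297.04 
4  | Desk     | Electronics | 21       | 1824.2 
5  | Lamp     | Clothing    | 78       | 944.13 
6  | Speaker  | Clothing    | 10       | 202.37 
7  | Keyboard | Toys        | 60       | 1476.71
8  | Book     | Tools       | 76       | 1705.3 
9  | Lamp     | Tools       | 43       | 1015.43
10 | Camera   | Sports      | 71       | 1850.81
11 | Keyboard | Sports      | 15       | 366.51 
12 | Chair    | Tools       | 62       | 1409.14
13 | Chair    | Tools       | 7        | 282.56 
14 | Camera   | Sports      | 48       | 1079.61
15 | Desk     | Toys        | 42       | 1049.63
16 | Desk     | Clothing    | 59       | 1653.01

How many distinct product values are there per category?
SELECT category, COUNT(DISTINCT product)
FROM sales
GROUP BY category

Result:
  Clothing: 4 distinct
  Electronics: 1 distinct
  Sports: 2 distinct
  Tools: 3 distinct
  Toys: 2 distinct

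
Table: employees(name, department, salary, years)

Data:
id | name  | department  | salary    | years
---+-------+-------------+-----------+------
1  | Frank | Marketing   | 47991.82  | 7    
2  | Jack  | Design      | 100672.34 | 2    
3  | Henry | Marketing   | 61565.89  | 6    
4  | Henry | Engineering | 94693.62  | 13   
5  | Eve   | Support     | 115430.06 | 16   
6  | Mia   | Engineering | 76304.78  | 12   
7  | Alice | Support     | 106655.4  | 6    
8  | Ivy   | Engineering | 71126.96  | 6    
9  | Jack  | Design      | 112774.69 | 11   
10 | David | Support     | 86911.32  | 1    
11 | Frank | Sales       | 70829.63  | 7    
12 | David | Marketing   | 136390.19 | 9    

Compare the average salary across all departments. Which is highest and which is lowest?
SELECT department, AVG(salary)
FROM employees
GROUP BY department
ORDER BY AVG(salary)

All groups:
  Sales: 70829.63
  Engineering: 80708.45
  Marketing: 81982.63
  Support: 102998.93
  Design: 106723.52

Highest: Design (106723.52)
Lowest: Sales (70829.63)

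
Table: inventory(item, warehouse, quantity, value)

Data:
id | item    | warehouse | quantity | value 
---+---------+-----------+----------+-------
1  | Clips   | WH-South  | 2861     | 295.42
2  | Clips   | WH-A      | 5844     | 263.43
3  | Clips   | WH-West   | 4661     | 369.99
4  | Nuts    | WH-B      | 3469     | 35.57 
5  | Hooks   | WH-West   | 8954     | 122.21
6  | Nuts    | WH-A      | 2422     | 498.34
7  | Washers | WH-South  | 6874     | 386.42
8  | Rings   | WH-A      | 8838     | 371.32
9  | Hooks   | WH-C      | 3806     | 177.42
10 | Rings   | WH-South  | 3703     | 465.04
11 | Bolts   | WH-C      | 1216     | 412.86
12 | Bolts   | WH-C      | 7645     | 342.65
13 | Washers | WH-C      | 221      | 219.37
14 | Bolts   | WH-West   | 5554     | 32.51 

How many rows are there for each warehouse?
SELECT warehouse, COUNT(*) as count
FROM inventory
GROUP BY warehouse

Result:
  WH-A: 3
  WH-B: 1
  WH-C: 4
  WH-South: 3
  WH-West: 3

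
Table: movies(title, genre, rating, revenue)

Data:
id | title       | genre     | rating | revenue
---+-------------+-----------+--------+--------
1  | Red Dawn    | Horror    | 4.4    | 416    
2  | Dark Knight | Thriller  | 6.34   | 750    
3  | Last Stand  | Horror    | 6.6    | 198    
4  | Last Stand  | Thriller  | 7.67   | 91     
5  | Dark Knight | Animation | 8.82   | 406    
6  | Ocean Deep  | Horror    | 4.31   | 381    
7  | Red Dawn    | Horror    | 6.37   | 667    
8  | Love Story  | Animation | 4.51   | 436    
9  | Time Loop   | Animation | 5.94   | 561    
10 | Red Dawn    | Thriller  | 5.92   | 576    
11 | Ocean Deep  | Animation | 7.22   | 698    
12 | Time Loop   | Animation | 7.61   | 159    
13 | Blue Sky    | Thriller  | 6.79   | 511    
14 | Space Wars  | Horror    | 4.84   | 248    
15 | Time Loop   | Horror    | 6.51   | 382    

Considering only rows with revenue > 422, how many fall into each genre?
SELECT genre, COUNT(*)
FROM movies
WHERE revenue > 422
GROUP BY genre

Note: WHERE filters rows before grouping.

Result:
  Animation: 3
  Horror: 1
  Thriller: 3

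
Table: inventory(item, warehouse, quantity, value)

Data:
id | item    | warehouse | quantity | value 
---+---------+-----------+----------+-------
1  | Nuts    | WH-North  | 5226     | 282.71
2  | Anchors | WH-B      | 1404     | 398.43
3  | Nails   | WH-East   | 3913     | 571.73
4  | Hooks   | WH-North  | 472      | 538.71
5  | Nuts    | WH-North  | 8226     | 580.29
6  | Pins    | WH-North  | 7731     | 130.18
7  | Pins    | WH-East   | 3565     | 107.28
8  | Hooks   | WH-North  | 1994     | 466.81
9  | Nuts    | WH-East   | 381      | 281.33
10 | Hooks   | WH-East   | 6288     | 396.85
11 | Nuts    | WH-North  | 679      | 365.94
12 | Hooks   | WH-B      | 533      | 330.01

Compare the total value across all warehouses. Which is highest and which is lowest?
SELECT warehouse, SUM(value)
FROM inventory
GROUP BY warehouse
ORDER BY SUM(value)

All groups:
  WH-B: 728.44
  WH-East: 1357.19
  WH-North: 2364.64

Highest: WH-North (2364.64)
Lowest: WH-B (728.44)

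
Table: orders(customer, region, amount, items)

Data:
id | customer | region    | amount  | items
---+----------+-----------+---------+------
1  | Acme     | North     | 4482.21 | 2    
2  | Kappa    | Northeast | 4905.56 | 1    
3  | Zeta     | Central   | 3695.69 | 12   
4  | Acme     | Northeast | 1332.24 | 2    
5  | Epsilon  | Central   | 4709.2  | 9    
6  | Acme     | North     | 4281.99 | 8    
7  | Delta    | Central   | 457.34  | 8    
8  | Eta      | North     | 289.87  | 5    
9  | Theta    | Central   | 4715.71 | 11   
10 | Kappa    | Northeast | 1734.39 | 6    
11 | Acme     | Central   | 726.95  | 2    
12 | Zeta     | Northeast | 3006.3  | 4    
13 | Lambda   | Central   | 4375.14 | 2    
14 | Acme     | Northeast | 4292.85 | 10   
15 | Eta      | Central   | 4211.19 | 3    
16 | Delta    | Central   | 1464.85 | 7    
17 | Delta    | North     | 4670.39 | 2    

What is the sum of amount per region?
SELECT region, SUM(amount) as result
FROM orders
GROUP BY region

Result:
  Central: 24356.07
  North: 13724.46
  Northeast: 15271.34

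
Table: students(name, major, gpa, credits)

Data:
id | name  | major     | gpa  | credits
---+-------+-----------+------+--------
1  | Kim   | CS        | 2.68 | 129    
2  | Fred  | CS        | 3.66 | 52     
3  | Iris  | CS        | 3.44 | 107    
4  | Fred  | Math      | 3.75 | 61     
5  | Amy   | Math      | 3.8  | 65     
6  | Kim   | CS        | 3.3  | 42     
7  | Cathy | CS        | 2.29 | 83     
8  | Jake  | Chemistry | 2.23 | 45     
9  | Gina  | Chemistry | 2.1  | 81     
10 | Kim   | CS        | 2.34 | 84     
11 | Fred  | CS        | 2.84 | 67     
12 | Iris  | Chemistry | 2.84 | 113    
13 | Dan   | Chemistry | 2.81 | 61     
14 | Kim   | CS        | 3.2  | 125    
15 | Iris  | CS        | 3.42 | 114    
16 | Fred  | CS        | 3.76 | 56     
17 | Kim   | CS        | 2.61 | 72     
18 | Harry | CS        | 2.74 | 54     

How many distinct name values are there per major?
SELECT major, COUNT(DISTINCT name)
FROM students
GROUP BY major

Result:
  CS: 5 distinct
  Chemistry: 4 distinct
  Math: 2 distinct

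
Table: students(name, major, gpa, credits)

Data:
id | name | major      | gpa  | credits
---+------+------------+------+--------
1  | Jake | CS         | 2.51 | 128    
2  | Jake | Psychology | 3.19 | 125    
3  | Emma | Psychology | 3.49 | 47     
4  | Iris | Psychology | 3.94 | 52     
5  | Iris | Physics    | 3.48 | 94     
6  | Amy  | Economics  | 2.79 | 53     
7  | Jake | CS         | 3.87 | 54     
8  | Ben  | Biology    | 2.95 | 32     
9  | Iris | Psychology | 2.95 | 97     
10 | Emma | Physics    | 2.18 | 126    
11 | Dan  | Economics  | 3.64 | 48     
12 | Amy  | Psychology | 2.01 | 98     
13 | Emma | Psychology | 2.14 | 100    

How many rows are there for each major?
SELECT major, COUNT(*) as count
FROM students
GROUP BY major

Result:
  Biology: 1
  CS: 2
  Economics: 2
  Physics: 2
  Psychology: 6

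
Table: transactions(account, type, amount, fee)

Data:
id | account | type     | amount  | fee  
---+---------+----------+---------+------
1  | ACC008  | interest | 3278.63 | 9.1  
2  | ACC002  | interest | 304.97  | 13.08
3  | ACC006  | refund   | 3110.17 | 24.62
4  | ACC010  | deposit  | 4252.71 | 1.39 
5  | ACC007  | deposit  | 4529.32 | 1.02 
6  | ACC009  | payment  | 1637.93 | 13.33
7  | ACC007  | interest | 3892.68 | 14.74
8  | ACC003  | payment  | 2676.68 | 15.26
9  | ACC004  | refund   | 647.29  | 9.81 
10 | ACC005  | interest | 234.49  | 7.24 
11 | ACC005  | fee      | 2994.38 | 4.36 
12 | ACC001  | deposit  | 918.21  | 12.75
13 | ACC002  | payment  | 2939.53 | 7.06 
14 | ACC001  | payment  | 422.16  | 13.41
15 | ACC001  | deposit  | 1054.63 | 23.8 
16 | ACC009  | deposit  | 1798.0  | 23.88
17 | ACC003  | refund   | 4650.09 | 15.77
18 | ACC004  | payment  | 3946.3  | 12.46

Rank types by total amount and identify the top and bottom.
SELECT type, SUM(amount)
FROM transactions
GROUP BY type
ORDER BY SUM(amount)

All groups:
  fee: 2994.38
  interest: 7710.77
  refund: 8407.55
  payment: 11622.60
  deposit: 12552.87

Highest: deposit (12552.87)
Lowest: fee (2994.38)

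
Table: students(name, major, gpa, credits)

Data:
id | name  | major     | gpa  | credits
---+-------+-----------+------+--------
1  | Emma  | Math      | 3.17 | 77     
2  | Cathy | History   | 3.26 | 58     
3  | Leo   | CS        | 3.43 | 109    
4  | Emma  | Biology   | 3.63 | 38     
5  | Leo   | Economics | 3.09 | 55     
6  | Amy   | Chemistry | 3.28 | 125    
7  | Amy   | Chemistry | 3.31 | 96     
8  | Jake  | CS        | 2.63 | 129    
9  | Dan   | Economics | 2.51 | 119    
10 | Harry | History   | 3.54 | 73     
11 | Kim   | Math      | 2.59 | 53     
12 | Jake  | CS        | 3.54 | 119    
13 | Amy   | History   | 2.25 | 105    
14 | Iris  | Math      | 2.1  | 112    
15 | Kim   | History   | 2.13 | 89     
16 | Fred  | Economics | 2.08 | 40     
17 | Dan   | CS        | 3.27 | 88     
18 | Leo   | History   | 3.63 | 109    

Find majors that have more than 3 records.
SELECT major, COUNT(*) as cnt
FROM students
GROUP BY major
HAVING COUNT(*) > 3

Result:
  CS: 4
  History: 5

Note: HAVING filters groups after aggregation, WHERE filters rows before.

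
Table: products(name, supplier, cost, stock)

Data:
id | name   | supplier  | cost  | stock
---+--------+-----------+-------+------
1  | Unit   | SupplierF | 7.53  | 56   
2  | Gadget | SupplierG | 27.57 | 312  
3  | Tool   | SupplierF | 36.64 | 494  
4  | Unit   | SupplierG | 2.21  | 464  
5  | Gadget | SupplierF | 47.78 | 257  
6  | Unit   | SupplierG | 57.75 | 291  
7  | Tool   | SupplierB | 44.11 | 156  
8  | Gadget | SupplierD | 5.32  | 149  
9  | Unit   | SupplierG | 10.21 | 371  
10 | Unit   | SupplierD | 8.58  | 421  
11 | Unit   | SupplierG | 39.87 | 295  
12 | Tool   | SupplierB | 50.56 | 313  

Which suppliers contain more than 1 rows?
SELECT supplier, COUNT(*) as cnt
FROM products
GROUP BY supplier
HAVING COUNT(*) > 1

Result:
  SupplierB: 2
  SupplierD: 2
  SupplierF: 3
  SupplierG: 5

Note: HAVING filters groups after aggregation, WHERE filters rows before.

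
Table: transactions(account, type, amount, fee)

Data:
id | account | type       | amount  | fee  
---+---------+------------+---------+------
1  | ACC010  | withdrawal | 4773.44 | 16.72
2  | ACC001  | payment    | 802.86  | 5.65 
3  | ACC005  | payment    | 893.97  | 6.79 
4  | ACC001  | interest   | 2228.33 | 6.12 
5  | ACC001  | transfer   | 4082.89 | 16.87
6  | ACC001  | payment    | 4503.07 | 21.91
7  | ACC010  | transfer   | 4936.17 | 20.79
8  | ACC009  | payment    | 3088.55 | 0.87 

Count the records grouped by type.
SELECT type, COUNT(*) as count
FROM transactions
GROUP BY type

Result:
  interest: 1
  payment: 4
  transfer: 2
  withdrawal: 1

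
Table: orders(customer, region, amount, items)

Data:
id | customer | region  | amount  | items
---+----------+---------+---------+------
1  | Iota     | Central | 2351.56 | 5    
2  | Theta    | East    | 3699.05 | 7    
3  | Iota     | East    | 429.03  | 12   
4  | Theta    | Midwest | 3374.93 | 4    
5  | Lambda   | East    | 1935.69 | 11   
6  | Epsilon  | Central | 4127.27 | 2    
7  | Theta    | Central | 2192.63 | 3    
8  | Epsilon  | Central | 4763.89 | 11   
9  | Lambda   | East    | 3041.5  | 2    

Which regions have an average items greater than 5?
SELECT region, AVG(items)
FROM orders
GROUP BY region
HAVING AVG(items) > 5

Result:
  Central: avg=5.25
  East: avg=8.00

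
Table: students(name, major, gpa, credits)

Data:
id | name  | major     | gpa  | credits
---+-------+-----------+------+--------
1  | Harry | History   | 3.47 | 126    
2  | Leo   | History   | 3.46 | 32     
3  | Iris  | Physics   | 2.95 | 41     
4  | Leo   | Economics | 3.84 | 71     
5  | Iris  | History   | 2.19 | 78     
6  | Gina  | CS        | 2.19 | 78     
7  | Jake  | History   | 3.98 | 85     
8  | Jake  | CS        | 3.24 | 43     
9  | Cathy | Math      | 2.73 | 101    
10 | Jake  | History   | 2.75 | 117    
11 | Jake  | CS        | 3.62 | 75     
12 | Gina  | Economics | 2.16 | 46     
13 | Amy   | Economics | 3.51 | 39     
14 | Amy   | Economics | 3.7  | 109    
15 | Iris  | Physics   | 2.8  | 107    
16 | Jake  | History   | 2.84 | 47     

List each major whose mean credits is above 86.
SELECT major, AVG(credits)
FROM students
GROUP BY major
HAVING AVG(credits) > 86

Result:
  Math: avg=101.00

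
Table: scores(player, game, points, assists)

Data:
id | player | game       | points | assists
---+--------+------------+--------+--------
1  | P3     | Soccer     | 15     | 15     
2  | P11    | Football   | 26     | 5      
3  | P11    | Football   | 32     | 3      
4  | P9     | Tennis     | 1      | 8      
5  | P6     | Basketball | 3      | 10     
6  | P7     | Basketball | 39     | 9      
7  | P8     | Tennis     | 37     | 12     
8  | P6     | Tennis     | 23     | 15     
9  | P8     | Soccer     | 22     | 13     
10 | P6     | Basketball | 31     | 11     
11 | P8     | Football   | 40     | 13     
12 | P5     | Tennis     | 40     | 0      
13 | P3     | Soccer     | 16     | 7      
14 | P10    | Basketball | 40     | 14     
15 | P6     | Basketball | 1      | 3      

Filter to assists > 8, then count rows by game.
SELECT game, COUNT(*)
FROM scores
WHERE assists > 8
GROUP BY game

Note: WHERE filters rows before grouping.

Result:
  Basketball: 4
  Football: 1
  Soccer: 2
  Tennis: 2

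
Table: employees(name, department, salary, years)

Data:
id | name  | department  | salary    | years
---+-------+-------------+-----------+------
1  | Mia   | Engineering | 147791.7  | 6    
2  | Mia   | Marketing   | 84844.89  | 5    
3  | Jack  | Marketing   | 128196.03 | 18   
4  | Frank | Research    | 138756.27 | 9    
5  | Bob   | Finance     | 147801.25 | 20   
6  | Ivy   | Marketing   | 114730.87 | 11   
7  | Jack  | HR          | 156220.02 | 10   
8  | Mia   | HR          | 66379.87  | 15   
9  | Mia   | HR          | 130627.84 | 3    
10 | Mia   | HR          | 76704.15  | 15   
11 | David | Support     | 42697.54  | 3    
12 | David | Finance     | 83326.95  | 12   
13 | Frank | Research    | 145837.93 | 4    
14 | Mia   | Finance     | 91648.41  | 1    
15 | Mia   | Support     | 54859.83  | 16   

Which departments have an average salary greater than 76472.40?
SELECT department, AVG(salary)
FROM employees
GROUP BY department
HAVING AVG(salary) > 76472.40

Result:
  Engineering: avg=147791.70
  Finance: avg=107592.20
  HR: avg=107482.97
  Marketing: avg=109257.26
  Research: avg=142297.10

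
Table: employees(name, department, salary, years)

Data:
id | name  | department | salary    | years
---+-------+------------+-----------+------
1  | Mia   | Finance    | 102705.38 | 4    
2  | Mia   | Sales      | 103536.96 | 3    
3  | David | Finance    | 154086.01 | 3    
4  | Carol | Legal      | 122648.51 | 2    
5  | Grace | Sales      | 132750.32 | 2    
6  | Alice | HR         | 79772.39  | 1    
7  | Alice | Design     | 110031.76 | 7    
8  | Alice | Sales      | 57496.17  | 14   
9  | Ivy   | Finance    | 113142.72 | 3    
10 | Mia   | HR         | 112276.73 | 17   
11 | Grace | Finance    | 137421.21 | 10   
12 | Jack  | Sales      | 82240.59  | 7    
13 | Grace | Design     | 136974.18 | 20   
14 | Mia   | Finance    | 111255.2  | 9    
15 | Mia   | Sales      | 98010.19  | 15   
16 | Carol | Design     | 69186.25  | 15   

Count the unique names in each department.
SELECT department, COUNT(DISTINCT name)
FROM employees
GROUP BY department

Result:
  Design: 3 distinct
  Finance: 4 distinct
  HR: 2 distinct
  Legal: 1 distinct
  Sales: 4 distinct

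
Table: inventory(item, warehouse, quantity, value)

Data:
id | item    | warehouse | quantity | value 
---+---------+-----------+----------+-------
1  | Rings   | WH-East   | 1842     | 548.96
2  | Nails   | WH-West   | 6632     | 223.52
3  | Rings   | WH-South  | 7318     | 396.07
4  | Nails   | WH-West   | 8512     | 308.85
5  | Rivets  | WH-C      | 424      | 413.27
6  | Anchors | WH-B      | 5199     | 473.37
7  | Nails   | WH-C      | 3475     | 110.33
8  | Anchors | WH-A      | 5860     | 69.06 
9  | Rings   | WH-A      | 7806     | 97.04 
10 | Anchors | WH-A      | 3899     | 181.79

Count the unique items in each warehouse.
SELECT warehouse, COUNT(DISTINCT item)
FROM inventory
GROUP BY warehouse

Result:
  WH-A: 2 distinct
  WH-B: 1 distinct
  WH-C: 2 distinct
  WH-East: 1 distinct
  WH-South: 1 distinct
  WH-West: 1 distinct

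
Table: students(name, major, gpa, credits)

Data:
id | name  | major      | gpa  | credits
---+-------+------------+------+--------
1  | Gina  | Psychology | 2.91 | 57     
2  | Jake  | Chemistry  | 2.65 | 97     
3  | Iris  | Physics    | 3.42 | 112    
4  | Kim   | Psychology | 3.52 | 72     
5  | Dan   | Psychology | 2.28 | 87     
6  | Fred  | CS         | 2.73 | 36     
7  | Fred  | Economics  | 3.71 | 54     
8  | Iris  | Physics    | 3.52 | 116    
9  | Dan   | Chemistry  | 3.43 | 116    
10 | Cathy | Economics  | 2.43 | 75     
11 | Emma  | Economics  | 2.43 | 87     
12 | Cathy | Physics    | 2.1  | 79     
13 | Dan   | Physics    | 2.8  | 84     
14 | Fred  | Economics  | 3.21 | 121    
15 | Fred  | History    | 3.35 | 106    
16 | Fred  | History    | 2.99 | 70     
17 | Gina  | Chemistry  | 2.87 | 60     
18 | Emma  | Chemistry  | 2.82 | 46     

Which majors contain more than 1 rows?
SELECT major, COUNT(*) as cnt
FROM students
GROUP BY major
HAVING COUNT(*) > 1

Result:
  Chemistry: 4
  Economics: 4
  History: 2
  Physics: 4
  Psychology: 3

Note: HAVING filters groups after aggregation, WHERE filters rows before.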